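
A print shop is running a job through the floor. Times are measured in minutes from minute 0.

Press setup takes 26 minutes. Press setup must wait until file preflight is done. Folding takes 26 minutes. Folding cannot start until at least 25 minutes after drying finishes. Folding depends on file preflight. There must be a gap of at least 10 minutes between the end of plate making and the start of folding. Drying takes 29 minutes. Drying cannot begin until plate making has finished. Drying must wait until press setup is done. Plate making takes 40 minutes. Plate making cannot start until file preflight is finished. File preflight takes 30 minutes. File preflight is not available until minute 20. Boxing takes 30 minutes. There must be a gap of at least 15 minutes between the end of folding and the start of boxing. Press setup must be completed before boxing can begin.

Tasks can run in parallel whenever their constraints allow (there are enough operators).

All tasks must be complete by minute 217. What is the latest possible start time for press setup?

Nothing follows boxing; the deadline of minute 217 is its only limit. It must start by 217 − 30 = minute 187.
Folding has to be done before boxing (must start by minute 187, minus 15-minute gap → minute 172). That means finishing by minute 172, i.e. starting by 172 − 26 = minute 146.
Drying feeds into folding (must start by minute 146, minus 25-minute gap → minute 121); so drying must finish by minute 121 and therefore start by minute 92.
For press setup: drying (must start by minute 92); boxing (must start by minute 187). The most restrictive is minute 92; with a 26-minute duration, press setup must start by minute 66.

66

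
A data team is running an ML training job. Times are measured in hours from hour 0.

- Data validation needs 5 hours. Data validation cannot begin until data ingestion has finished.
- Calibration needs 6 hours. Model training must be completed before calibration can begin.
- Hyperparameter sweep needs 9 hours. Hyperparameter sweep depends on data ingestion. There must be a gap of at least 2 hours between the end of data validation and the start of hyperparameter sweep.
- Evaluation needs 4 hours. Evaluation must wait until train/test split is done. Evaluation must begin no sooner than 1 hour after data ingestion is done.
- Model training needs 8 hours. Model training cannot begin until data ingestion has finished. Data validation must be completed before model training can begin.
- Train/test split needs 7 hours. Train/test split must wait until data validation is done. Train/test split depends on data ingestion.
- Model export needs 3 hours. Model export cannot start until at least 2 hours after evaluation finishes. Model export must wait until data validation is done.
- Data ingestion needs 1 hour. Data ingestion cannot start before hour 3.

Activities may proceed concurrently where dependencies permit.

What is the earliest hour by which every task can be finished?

25

Data ingestion cannot begin until its own release at hour 3. It runs from hour 3 to 3 + 1 = hour 4.
After data ingestion (finishes hour 4), data validation can start at hour 4 and finishes at hour 9.
Model training cannot start until data ingestion (finishes hour 4); data validation (finishes hour 9). The controlling bound is hour 9, so model training finishes at 9 + 8 = hour 17.
After model training (finishes hour 17), calibration can start at hour 17 and finishes at hour 23.
Hyperparameter sweep cannot start until data ingestion (finishes hour 4); data validation (finishes hour 9, plus 2-hour gap → hour 11). The controlling bound is hour 11, so hyperparameter sweep finishes at 11 + 9 = hour 20.
Train/test split cannot start until data validation (finishes hour 9); data ingestion (finishes hour 4). The controlling bound is hour 9, so train/test split finishes at 9 + 7 = hour 16.
For evaluation: train/test split (finishes hour 16); data ingestion (finishes hour 4, plus 1-hour gap → hour 5). Taking the maximum gives a start of hour 16, and it finishes at 16 + 4 = hour 20.
For model export: evaluation (finishes hour 20, plus 2-hour gap → hour 22); data validation (finishes hour 9). Taking the maximum gives a start of hour 22, and it finishes at 22 + 3 = hour 25.
All tasks are finished once the last one completes. Finish times: Data ingestion at 4, Data validation at 9, Train/test split at 16, Hyperparameter sweep at 20, Model training at 17, Evaluation at 20, Calibration at 23, Model export at 25. The latest is hour 25.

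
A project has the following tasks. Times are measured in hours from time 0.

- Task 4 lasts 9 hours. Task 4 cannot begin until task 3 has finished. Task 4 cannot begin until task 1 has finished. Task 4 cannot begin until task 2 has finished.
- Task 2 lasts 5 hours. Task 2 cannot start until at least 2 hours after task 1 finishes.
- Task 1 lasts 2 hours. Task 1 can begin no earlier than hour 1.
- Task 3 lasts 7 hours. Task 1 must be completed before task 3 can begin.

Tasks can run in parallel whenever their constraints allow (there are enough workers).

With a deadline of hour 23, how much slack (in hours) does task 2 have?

4

Task 1 waits on its own release at hour 1, so it starts at hour 1 and finishes at 1 + 2 = hour 3.
Task 2 waits on task 1 (finishes hour 3, plus 2-hour gap → hour 5), so it starts at hour 5 and finishes at 5 + 5 = hour 10.

Working backward from the deadline:
Nothing follows task 4; the deadline of hour 23 is its only limit. It must start by 23 − 9 = hour 14.
Task 2 must finish before task 4 (must start by hour 14). With a 5-hour duration, task 2 must start by 14 − 5 = hour 9.
So task 2 can start as early as hour 5 and as late as hour 9, giving 9 − 5 = 4 hours of slack.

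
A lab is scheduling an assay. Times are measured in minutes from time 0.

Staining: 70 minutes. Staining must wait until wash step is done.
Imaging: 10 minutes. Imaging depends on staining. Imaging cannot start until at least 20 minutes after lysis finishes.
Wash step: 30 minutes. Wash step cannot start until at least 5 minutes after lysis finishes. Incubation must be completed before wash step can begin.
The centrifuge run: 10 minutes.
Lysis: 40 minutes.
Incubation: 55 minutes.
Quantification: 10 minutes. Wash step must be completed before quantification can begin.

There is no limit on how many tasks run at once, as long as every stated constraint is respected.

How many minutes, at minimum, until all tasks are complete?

The centrifuge run has no prerequisites, so it starts at minute 0 and finishes at minute 10.
Incubation can start immediately at minute 0; it finishes at minute 55.
Nothing blocks lysis, so it runs from minute 0 to minute 40.
Wash step has to wait for lysis (finishes minute 40, plus 5-minute gap → minute 45); incubation (finishes minute 55). The latest of these is minute 55, so wash step runs minute 55 to 55 + 30 = minute 85.
Quantification cannot begin until wash step (finishes minute 85). It runs from minute 85 to 85 + 10 = minute 95.
Staining waits on wash step (finishes minute 85), so it starts at minute 85 and finishes at 85 + 70 = minute 155.
Imaging cannot start until staining (finishes minute 155); lysis (finishes minute 40, plus 20-minute gap → minute 60). The controlling bound is minute 155, so imaging finishes at 155 + 10 = minute 165.
All tasks are finished once the last one completes. Finish times: Lysis at 40, Incubation at 55, The centrifuge run at 10, Wash step at 85, Staining at 155, Imaging at 165, Quantification at 95. The latest is minute 165.

165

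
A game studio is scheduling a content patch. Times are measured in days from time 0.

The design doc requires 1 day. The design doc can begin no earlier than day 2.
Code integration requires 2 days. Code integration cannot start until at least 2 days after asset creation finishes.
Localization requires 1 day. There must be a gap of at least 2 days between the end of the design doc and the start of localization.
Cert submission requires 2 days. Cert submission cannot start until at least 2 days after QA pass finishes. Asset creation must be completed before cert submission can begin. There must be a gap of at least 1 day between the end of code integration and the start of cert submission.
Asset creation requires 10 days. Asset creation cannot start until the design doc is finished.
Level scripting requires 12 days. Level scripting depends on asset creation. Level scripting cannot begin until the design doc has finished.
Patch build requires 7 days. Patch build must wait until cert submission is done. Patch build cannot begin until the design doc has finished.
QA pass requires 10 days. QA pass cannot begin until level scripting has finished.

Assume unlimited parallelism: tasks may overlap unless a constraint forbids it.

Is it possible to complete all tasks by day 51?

The design doc cannot begin until its own release at day 2. It runs from day 2 to 2 + 1 = day 3.
Localization waits on the design doc (finishes day 3, plus 2-day gap → day 5), so it starts at day 5 and finishes at 5 + 1 = day 6.
Asset creation waits on the design doc (finishes day 3), so it starts at day 3 and finishes at 3 + 10 = day 13.
Code integration waits on asset creation (finishes day 13, plus 2-day gap → day 15), so it starts at day 15 and finishes at 15 + 2 = day 17.
Level scripting needs all of asset creation (finishes day 13); the design doc (finishes day 3). That puts its earliest start at day 13; it finishes at 13 + 12 = day 25.
QA pass waits on level scripting (finishes day 25), so it starts at day 25 and finishes at 25 + 10 = day 35.
Cert submission cannot start until QA pass (finishes day 35, plus 2-day gap → day 37); asset creation (finishes day 13); code integration (finishes day 17, plus 1-day gap → day 18). The controlling bound is day 37, so cert submission finishes at 37 + 2 = day 39.
Patch build cannot start until cert submission (finishes day 39); the design doc (finishes day 3). The controlling bound is day 39, so patch build finishes at 39 + 7 = day 46.
Every task is finished by day 46, which is no later than the deadline of 51, so the schedule is feasible.

Yes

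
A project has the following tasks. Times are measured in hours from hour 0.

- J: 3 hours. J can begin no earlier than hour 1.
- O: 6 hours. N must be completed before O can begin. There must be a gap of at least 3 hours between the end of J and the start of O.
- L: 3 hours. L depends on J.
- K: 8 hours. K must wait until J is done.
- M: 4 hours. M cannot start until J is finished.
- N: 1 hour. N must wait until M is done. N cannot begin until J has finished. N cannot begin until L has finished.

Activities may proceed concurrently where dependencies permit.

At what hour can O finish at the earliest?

15

J waits on its own release at hour 1, so it starts at hour 1 and finishes at 1 + 3 = hour 4.
M waits on J (finishes hour 4), so it starts at hour 4 and finishes at 4 + 4 = hour 8.
L cannot begin until J (finishes hour 4). It runs from hour 4 to 4 + 3 = hour 7.
N cannot start until M (finishes hour 8); J (finishes hour 4); L (finishes hour 7). The controlling bound is hour 8, so N finishes at 8 + 1 = hour 9.
For O: N (finishes hour 9); J (finishes hour 4, plus 3-hour gap → hour 7). Taking the maximum gives a start of hour 9, and it finishes at 9 + 6 = hour 15.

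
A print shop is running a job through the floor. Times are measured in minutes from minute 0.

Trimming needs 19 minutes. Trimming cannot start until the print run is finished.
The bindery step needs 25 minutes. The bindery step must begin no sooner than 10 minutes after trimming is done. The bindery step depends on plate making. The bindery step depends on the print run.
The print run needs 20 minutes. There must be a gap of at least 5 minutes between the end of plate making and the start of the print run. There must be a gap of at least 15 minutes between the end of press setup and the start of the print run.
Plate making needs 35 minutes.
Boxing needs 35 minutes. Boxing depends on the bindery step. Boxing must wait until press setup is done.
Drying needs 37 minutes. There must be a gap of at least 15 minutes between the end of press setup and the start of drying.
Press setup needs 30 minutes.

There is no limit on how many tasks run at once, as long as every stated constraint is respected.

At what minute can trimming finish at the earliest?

Press setup has no prerequisites, so it starts at minute 0 and finishes at minute 30.
Plate making can start immediately at minute 0; it finishes at minute 35.
The print run needs all of plate making (finishes minute 35, plus 5-minute gap → minute 40); press setup (finishes minute 30, plus 15-minute gap → minute 45). That puts its earliest start at minute 45; it finishes at 45 + 20 = minute 65.
After the print run (finishes minute 65), trimming can start at minute 65 and finishes at minute 84.

84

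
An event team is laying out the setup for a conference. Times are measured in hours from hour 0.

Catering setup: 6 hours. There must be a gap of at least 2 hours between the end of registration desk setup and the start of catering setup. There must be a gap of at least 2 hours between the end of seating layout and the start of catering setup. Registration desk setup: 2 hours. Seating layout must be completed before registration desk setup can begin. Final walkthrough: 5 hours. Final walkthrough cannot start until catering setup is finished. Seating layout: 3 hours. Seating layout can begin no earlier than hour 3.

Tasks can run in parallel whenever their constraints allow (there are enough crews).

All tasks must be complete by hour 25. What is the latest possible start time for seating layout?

7

Final walkthrough has no dependents, so it just needs to finish by hour 25. Starting by 25 − 5 = hour 20 achieves that.
Catering setup must finish before final walkthrough (must start by hour 20). With a 6-hour duration, catering setup must start by 20 − 6 = hour 14.
Registration desk setup feeds into catering setup (must start by hour 14, minus 2-hour gap → hour 12); so registration desk setup must finish by hour 12 and therefore start by hour 10.
For seating layout: registration desk setup (must start by hour 10); catering setup (must start by hour 14, minus 2-hour gap → hour 12). The most restrictive is hour 10; with a 3-hour duration, seating layout must start by hour 7.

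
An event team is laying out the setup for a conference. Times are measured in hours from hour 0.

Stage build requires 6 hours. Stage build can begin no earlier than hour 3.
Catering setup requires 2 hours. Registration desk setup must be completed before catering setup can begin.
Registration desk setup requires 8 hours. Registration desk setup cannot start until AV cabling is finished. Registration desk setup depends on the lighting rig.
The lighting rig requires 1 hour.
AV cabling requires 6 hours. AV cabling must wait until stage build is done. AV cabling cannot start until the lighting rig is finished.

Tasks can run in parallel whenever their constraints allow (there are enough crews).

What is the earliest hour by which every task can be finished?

25

Nothing blocks the lighting rig, so it runs from hour 0 to hour 1.
Stage build cannot begin until its own release at hour 3. It runs from hour 3 to 3 + 6 = hour 9.
AV cabling needs all of stage build (finishes hour 9); the lighting rig (finishes hour 1). That puts its earliest start at hour 9; it finishes at 9 + 6 = hour 15.
Registration desk setup cannot start until AV cabling (finishes hour 15); the lighting rig (finishes hour 1). The controlling bound is hour 15, so registration desk setup finishes at 15 + 8 = hour 23.
Catering setup cannot begin until registration desk setup (finishes hour 23). It runs from hour 23 to 23 + 2 = hour 25.
All tasks are finished once the last one completes. Finish times: Stage build at 9, The lighting rig at 1, AV cabling at 15, Registration desk setup at 23, Catering setup at 25. The latest is hour 25.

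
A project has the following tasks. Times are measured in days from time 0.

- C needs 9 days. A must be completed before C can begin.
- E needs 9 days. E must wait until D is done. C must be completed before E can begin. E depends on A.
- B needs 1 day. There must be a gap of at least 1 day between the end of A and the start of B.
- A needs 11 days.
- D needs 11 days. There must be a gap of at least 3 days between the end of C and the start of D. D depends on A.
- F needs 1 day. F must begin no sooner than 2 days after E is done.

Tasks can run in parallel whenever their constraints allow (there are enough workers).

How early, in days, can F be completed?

A has no prerequisites, so it starts at day 0 and finishes at day 11.
After A (finishes day 11), C can start at day 11 and finishes at day 20.
D has to wait for C (finishes day 20, plus 3-day gap → day 23); A (finishes day 11). The latest of these is day 23, so D runs day 23 to 23 + 11 = day 34.
For E: D (finishes day 34); C (finishes day 20); A (finishes day 11). Taking the maximum gives a start of day 34, and it finishes at 34 + 9 = day 43.
After E (finishes day 43, plus 2-day gap → day 45), F can start at day 45 and finishes at day 46.

46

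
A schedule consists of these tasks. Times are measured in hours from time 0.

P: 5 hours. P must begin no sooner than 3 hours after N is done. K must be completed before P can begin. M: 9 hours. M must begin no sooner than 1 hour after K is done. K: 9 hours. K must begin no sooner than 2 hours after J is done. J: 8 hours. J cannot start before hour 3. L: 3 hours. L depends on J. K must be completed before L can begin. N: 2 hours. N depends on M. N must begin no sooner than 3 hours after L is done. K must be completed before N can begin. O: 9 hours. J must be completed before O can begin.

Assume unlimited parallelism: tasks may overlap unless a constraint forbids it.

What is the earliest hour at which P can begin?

37

J waits on its own release at hour 3, so it starts at hour 3 and finishes at 3 + 8 = hour 11.
K waits on J (finishes hour 11, plus 2-hour gap → hour 13), so it starts at hour 13 and finishes at 13 + 9 = hour 22.
After K (finishes hour 22, plus 1-hour gap → hour 23), M can start at hour 23 and finishes at hour 32.
For L: J (finishes hour 11); K (finishes hour 22). Taking the maximum gives a start of hour 22, and it finishes at 22 + 3 = hour 25.
N needs all of M (finishes hour 32); L (finishes hour 25, plus 3-hour gap → hour 28); K (finishes hour 22). That puts its earliest start at hour 32; it finishes at 32 + 2 = hour 34.
P waits on N (finishes hour 34, plus 3-hour gap → hour 37); K (finishes hour 22). The latest of these is hour 37, which is the earliest P can start.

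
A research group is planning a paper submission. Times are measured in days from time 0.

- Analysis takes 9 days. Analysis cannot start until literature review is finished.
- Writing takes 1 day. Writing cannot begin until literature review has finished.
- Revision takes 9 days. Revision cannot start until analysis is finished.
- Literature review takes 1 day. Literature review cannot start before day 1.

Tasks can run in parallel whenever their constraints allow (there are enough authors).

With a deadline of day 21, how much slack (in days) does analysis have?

1

After its own release at day 1, literature review can start at day 1 and finishes at day 2.
Analysis cannot begin until literature review (finishes day 2). It runs from day 2 to 2 + 9 = day 11.

Working backward from the deadline:
Nothing follows revision; the deadline of day 21 is its only limit. It must start by 21 − 9 = day 12.
Analysis feeds into revision (must start by day 12); so analysis must finish by day 12 and therefore start by day 3.
So analysis can start as early as day 2 and as late as day 3, giving 3 − 2 = 1 day of slack.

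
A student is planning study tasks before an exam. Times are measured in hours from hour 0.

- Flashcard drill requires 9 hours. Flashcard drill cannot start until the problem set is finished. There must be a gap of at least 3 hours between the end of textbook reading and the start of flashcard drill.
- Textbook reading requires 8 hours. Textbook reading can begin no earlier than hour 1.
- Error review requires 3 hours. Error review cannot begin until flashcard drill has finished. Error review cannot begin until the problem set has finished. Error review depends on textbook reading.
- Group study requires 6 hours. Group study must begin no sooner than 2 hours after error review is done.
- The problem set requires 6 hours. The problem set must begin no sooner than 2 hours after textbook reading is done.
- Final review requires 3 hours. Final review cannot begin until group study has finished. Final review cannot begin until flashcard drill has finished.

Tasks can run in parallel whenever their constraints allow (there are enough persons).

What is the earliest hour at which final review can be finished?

After its own release at hour 1, textbook reading can start at hour 1 and finishes at hour 9.
The problem set waits on textbook reading (finishes hour 9, plus 2-hour gap → hour 11), so it starts at hour 11 and finishes at 11 + 6 = hour 17.
For flashcard drill: the problem set (finishes hour 17); textbook reading (finishes hour 9, plus 3-hour gap → hour 12). Taking the maximum gives a start of hour 17, and it finishes at 17 + 9 = hour 26.
Error review needs all of flashcard drill (finishes hour 26); the problem set (finishes hour 17); textbook reading (finishes hour 9). That puts its earliest start at hour 26; it finishes at 26 + 3 = hour 29.
Group study waits on error review (finishes hour 29, plus 2-hour gap → hour 31), so it starts at hour 31 and finishes at 31 + 6 = hour 37.
For final review: group study (finishes hour 37); flashcard drill (finishes hour 26). Taking the maximum gives a start of hour 37, and it finishes at 37 + 3 = hour 40.

40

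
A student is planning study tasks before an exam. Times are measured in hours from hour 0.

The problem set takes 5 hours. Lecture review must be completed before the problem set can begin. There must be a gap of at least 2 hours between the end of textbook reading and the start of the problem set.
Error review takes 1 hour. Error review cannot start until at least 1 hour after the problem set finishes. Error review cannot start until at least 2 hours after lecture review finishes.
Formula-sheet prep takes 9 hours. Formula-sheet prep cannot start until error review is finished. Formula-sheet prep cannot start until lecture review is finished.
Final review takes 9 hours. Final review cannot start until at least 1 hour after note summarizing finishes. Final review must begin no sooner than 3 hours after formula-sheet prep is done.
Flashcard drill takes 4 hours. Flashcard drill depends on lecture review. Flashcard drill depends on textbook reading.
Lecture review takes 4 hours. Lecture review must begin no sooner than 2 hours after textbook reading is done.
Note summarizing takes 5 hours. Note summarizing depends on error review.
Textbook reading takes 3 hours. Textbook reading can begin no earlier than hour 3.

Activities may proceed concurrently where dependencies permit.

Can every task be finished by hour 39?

After its own release at hour 3, textbook reading can start at hour 3 and finishes at hour 6.
After textbook reading (finishes hour 6, plus 2-hour gap → hour 8), lecture review can start at hour 8 and finishes at hour 12.
For flashcard drill: lecture review (finishes hour 12); textbook reading (finishes hour 6). Taking the maximum gives a start of hour 12, and it finishes at 12 + 4 = hour 16.
The problem set cannot start until lecture review (finishes hour 12); textbook reading (finishes hour 6, plus 2-hour gap → hour 8). The controlling bound is hour 12, so the problem set finishes at 12 + 5 = hour 17.
For error review: the problem set (finishes hour 17, plus 1-hour gap → hour 18); lecture review (finishes hour 12, plus 2-hour gap → hour 14). Taking the maximum gives a start of hour 18, and it finishes at 18 + 1 = hour 19.
Formula-sheet prep cannot start until error review (finishes hour 19); lecture review (finishes hour 12). The controlling bound is hour 19, so formula-sheet prep finishes at 19 + 9 = hour 28.
Note summarizing waits on error review (finishes hour 19), so it starts at hour 19 and finishes at 19 + 5 = hour 24.
Final review needs all of note summarizing (finishes hour 24, plus 1-hour gap → hour 25); formula-sheet prep (finishes hour 28, plus 3-hour gap → hour 31). That puts its earliest start at hour 31; it finishes at 31 + 9 = hour 40.
The earliest everything can be done is hour 40, which is after the deadline of 39, so it is not possible.

No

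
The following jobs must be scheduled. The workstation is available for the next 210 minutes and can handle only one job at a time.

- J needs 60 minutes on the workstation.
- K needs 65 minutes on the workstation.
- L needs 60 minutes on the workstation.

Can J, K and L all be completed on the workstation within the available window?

Yes

Running back to back, the jobs need 60 + 65 + 60 = 185 minutes on the workstation.
Since 185 ≤ 210, they fit within the window.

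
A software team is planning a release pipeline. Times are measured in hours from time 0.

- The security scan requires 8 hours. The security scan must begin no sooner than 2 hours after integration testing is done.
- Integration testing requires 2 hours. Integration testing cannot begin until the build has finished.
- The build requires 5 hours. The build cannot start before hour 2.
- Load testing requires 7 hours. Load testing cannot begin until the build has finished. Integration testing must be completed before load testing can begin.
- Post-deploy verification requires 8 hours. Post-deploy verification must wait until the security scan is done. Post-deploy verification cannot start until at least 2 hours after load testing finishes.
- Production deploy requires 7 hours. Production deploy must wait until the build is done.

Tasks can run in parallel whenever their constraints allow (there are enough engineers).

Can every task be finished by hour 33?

Yes

After its own release at hour 2, the build can start at hour 2 and finishes at hour 7.
After the build (finishes hour 7), production deploy can start at hour 7 and finishes at hour 14.
After the build (finishes hour 7), integration testing can start at hour 7 and finishes at hour 9.
Load testing cannot start until the build (finishes hour 7); integration testing (finishes hour 9). The controlling bound is hour 9, so load testing finishes at 9 + 7 = hour 16.
The security scan cannot begin until integration testing (finishes hour 9, plus 2-hour gap → hour 11). It runs from hour 11 to 11 + 8 = hour 19.
Post-deploy verification has to wait for the security scan (finishes hour 19); load testing (finishes hour 16, plus 2-hour gap → hour 18). The latest of these is hour 19, so post-deploy verification runs hour 19 to 19 + 8 = hour 27.
Every task is finished by hour 27, which is no later than the deadline of 33, so the schedule is feasible.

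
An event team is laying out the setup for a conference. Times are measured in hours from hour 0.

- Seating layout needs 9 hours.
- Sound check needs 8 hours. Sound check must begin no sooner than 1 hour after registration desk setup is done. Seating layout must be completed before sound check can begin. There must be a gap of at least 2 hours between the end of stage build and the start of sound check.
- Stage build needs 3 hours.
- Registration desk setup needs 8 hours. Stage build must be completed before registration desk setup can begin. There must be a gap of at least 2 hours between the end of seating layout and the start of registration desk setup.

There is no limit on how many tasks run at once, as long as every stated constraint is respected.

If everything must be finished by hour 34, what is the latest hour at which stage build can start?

To finish by hour 34, sound check (duration 8) must start no later than hour 26.
Registration desk setup must finish before sound check (must start by hour 26, minus 1-hour gap → hour 25). With an 8-hour duration, registration desk setup must start by 25 − 8 = hour 17.
Stage build feeds registration desk setup (must start by hour 17); sound check (must start by hour 26, minus 2-hour gap → hour 24). Taking the minimum, stage build must finish by hour 17 and start by 17 − 3 = hour 14.

14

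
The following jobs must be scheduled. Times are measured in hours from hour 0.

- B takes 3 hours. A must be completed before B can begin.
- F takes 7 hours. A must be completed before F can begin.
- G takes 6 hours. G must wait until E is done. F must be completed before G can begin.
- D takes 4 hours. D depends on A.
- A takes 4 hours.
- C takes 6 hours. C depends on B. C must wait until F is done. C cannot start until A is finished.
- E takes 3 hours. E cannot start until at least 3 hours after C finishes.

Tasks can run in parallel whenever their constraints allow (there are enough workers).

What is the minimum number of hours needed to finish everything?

A has no prerequisites, so it starts at hour 0 and finishes at hour 4.
After A (finishes hour 4), F can start at hour 4 and finishes at hour 11.
D waits on A (finishes hour 4), so it starts at hour 4 and finishes at 4 + 4 = hour 8.
B waits on A (finishes hour 4), so it starts at hour 4 and finishes at 4 + 3 = hour 7.
C needs all of B (finishes hour 7); F (finishes hour 11); A (finishes hour 4). That puts its earliest start at hour 11; it finishes at 11 + 6 = hour 17.
E cannot begin until C (finishes hour 17, plus 3-hour gap → hour 20). It runs from hour 20 to 20 + 3 = hour 23.
G needs all of E (finishes hour 23); F (finishes hour 11). That puts its earliest start at hour 23; it finishes at 23 + 6 = hour 29.
All tasks are finished once the last one completes. Finish times: A at 4, B at 7, C at 17, D at 8, E at 23, F at 11, G at 29. The latest is hour 29.

29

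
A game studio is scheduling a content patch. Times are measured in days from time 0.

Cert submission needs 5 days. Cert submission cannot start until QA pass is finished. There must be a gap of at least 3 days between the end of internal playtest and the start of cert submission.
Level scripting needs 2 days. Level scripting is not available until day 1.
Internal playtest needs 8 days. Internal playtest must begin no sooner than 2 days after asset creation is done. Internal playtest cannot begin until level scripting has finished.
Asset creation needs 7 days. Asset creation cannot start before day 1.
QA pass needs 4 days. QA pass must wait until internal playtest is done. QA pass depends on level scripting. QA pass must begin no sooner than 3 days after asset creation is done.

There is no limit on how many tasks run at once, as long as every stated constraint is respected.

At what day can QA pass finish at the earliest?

Level scripting cannot begin until its own release at day 1. It runs from day 1 to 1 + 2 = day 3.
After its own release at day 1, asset creation can start at day 1 and finishes at day 8.
Internal playtest has to wait for asset creation (finishes day 8, plus 2-day gap → day 10); level scripting (finishes day 3). The latest of these is day 10, so internal playtest runs day 10 to 10 + 8 = day 18.
QA pass needs all of internal playtest (finishes day 18); level scripting (finishes day 3); asset creation (finishes day 8, plus 3-day gap → day 11). That puts its earliest start at day 18; it finishes at 18 + 4 = day 22.

22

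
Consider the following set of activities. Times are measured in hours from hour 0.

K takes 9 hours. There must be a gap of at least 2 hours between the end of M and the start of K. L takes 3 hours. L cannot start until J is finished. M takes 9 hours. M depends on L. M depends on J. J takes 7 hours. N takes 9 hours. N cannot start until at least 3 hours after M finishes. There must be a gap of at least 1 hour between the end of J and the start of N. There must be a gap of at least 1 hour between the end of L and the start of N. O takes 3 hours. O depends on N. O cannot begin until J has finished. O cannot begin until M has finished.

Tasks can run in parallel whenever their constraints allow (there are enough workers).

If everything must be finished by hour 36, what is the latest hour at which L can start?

9

K has no dependents, so it just needs to finish by hour 36. Starting by 36 − 9 = hour 27 achieves that.
O must finish by hour 36; it takes 3 hours, so it must start by 36 − 3 = hour 33.
N feeds into O (must start by hour 33); so N must finish by hour 33 and therefore start by hour 24.
M must finish in time for K (must start by hour 27, minus 2-hour gap → hour 25); N (must start by hour 24, minus 3-hour gap → hour 21); O (must start by hour 33). The tightest is hour 21, so M must start by 21 − 9 = hour 12.
For L: M (must start by hour 12); N (must start by hour 24, minus 1-hour gap → hour 23). The most restrictive is hour 12; with a 3-hour duration, L must start by hour 9.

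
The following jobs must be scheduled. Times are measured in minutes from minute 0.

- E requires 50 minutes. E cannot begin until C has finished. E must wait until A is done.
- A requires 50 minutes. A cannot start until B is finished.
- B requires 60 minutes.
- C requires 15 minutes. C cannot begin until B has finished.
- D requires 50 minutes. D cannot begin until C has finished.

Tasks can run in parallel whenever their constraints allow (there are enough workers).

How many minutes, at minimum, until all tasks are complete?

B has no prerequisites, so it starts at minute 0 and finishes at minute 60.
After B (finishes minute 60), C can start at minute 60 and finishes at minute 75.
D waits on C (finishes minute 75), so it starts at minute 75 and finishes at 75 + 50 = minute 125.
A waits on B (finishes minute 60), so it starts at minute 60 and finishes at 60 + 50 = minute 110.
E needs all of C (finishes minute 75); A (finishes minute 110). That puts its earliest start at minute 110; it finishes at 110 + 50 = minute 160.
All tasks are finished once the last one completes. Finish times: A at 110, B at 60, C at 75, D at 125, E at 160. The latest is minute 160.

160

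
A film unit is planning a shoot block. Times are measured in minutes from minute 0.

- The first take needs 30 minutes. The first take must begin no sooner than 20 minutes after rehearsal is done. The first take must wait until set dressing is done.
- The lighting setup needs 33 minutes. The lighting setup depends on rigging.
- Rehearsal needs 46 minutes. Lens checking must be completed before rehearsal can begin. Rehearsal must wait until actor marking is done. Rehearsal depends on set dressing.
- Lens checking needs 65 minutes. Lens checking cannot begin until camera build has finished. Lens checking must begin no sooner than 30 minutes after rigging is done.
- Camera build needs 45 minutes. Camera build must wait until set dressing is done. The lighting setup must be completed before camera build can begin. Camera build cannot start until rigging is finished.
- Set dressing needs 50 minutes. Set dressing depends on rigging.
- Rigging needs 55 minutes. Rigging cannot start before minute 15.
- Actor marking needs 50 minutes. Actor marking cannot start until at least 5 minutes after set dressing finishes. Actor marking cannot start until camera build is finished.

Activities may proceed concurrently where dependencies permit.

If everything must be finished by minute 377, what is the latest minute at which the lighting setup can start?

The first take must finish by minute 377; it takes 30 minutes, so it must start by 377 − 30 = minute 347.
Rehearsal feeds into the first take (must start by minute 347, minus 20-minute gap → minute 327); so rehearsal must finish by minute 327 and therefore start by minute 281.
Since rehearsal (must start by minute 281) depends on it, lens checking must finish by minute 281. Backing off its 65-minute duration gives a latest start of minute 216.
Since rehearsal (must start by minute 281) depends on it, actor marking must finish by minute 281. Backing off its 50-minute duration gives a latest start of minute 231.
For camera build: lens checking (must start by minute 216); actor marking (must start by minute 231). The most restrictive is minute 216; with a 45-minute duration, camera build must start by minute 171.
The lighting setup has to be done before camera build (must start by minute 171). That means finishing by minute 171, i.e. starting by 171 − 33 = minute 138.

138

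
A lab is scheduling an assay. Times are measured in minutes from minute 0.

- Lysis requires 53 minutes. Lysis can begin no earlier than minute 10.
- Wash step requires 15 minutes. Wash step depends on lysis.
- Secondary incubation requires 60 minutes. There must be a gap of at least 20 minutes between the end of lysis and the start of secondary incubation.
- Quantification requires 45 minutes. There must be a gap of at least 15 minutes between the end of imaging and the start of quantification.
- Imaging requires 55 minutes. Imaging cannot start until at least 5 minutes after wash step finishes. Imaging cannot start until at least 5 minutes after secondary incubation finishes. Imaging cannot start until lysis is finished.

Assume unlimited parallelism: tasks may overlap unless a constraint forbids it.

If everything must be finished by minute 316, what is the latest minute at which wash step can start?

Nothing follows quantification; the deadline of minute 316 is its only limit. It must start by 316 − 45 = minute 271.
Since quantification (must start by minute 271, minus 15-minute gap → minute 256) depends on it, imaging must finish by minute 256. Backing off its 55-minute duration gives a latest start of minute 201.
Wash step must finish before imaging (must start by minute 201, minus 5-minute gap → minute 196). With a 15-minute duration, wash step must start by 196 − 15 = minute 181.

181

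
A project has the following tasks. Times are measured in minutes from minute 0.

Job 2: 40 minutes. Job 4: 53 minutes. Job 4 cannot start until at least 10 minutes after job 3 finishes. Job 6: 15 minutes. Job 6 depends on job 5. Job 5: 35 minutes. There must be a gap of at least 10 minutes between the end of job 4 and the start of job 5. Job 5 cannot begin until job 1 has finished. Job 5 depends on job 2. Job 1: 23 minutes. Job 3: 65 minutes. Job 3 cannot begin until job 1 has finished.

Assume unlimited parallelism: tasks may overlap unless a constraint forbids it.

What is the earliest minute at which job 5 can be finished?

196

Nothing blocks job 2, so it runs from minute 0 to minute 40.
Job 1 has no prerequisites, so it starts at minute 0 and finishes at minute 23.
Job 3 waits on job 1 (finishes minute 23), so it starts at minute 23 and finishes at 23 + 65 = minute 88.
After job 3 (finishes minute 88, plus 10-minute gap → minute 98), job 4 can start at minute 98 and finishes at minute 151.
Job 5 has to wait for job 4 (finishes minute 151, plus 10-minute gap → minute 161); job 1 (finishes minute 23); job 2 (finishes minute 40). The latest of these is minute 161, so job 5 runs minute 161 to 161 + 35 = minute 196.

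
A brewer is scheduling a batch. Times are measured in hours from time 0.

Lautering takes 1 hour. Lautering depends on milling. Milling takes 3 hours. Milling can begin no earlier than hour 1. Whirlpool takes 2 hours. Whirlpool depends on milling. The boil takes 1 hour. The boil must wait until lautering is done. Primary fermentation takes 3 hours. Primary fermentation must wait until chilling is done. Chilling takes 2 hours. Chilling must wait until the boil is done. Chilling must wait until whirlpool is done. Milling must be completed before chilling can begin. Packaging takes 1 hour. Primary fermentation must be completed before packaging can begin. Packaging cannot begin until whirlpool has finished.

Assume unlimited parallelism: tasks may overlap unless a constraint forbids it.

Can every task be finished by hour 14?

Milling waits on its own release at hour 1, so it starts at hour 1 and finishes at 1 + 3 = hour 4.
Whirlpool waits on milling (finishes hour 4), so it starts at hour 4 and finishes at 4 + 2 = hour 6.
Lautering waits on milling (finishes hour 4), so it starts at hour 4 and finishes at 4 + 1 = hour 5.
After lautering (finishes hour 5), the boil can start at hour 5 and finishes at hour 6.
Chilling cannot start until the boil (finishes hour 6); whirlpool (finishes hour 6); milling (finishes hour 4). The controlling bound is hour 6, so chilling finishes at 6 + 2 = hour 8.
Primary fermentation waits on chilling (finishes hour 8), so it starts at hour 8 and finishes at 8 + 3 = hour 11.
Packaging has to wait for primary fermentation (finishes hour 11); whirlpool (finishes hour 6). The latest of these is hour 11, so packaging runs hour 11 to 11 + 1 = hour 12.
Every task is finished by hour 12, which is no later than the deadline of 14, so the schedule is feasible.

Yes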